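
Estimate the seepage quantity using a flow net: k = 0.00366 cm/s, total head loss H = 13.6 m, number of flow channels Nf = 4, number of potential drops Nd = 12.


Convert k to m/s for unit consistency with H:
k = 0.00366 cm/s = 0.00366 / 100 m/s = 3.66e-05 m/s
Using q = k * H * Nf / Nd
Nf / Nd = 4 / 12 = 0.3333
q = 3.66e-05 * 13.6 * 0.3333
q = 0.0001659 m^3/s per m


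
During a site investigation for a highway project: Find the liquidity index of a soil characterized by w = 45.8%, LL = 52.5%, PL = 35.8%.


First compute the plasticity index:
PI = LL - PL = 52.5 - 35.8 = 16.7
Then compute the liquidity index:
LI = (w - PL) / PI
LI = (45.8 - 35.8) / 16.7
LI = 0.599


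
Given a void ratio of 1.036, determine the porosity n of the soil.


Using the relation n = e / (1 + e)
n = 1.036 / (1 + 1.036)
n = 1.036 / 2.036
n = 0.5088


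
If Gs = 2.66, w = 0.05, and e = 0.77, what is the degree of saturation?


Using S = Gs * w / e
S = 2.66 * 0.05 / 0.77
S = 0.1727


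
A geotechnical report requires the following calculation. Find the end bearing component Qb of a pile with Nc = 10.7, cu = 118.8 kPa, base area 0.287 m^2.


Using Qb = Nc * cu * Ab
Qb = 10.7 * 118.8 * 0.287
Qb = 364.82 kN


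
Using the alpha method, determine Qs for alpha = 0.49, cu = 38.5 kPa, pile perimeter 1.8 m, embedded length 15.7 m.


Result: 533.12 kN

Derivation:
Using Qs = alpha * cu * perimeter * L
Qs = 0.49 * 38.5 * 1.8 * 15.7
Qs = 533.12 kN


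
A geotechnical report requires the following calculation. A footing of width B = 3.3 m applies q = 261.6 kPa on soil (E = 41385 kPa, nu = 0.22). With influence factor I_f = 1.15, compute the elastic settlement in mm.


Using Se = q * B * (1 - nu^2) * I_f / E
1 - nu^2 = 1 - 0.22^2 = 0.9516
Se = 261.6 * 3.3 * 0.9516 * 1.15 / 41385
Se = 0.022828 m
Convert to mm: Se = 0.022828 * 1000 = 22.828 mm


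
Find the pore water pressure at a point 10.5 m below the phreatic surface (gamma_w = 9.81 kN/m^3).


Result: 103.01 kPa

Derivation:
Using u = gamma_w * h_w
u = 9.81 * 10.5
u = 103.01 kPa


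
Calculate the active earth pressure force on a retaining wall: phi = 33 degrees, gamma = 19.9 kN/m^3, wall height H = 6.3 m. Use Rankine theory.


Compute active earth pressure coefficient:
Ka = tan^2(45 - phi/2) = tan^2(28.5) = 0.294801
Compute active force:
Pa = 0.5 * Ka * gamma * H^2
Pa = 0.5 * 0.294801 * 19.9 * 6.3^2
Pa = 116.42 kN/m


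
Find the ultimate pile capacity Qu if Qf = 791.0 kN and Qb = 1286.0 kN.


Using Qu = Qf + Qb
Qu = 791.0 + 1286.0
Qu = 2077.0 kN


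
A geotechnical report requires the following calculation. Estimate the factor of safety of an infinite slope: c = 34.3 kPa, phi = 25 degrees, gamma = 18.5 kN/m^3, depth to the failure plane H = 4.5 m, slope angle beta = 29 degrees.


Result: 1.813

Derivation:
Using Fs = c / (gamma*H*sin(beta)*cos(beta)) + tan(phi)/tan(beta)
Cohesion contribution = 34.3 / (18.5*4.5*sin(29)*cos(29))
Cohesion contribution = 0.971671
Friction contribution = tan(25)/tan(29) = 0.841241
Fs = 0.971671 + 0.841241
Fs = 1.813


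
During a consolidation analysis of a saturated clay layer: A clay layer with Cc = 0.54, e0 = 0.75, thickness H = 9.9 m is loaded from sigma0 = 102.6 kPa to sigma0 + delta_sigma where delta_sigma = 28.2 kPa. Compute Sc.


Using Sc = Cc * H / (1 + e0) * log10((sigma0 + delta_sigma) / sigma0)
Stress ratio = (102.6 + 28.2) / 102.6 = 1.27485
log10(1.27485) = 0.10546
Cc * H / (1 + e0) = 0.54 * 9.9 / (1 + 0.75) = 3.05486
Sc = 3.05486 * 0.10546
Sc = 0.3222 m


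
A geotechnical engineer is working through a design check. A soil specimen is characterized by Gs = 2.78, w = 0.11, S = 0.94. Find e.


Using the relation e = Gs * w / S
e = 2.78 * 0.11 / 0.94
e = 0.3253


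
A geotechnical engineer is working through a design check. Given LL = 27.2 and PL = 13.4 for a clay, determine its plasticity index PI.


Using PI = LL - PL
PI = 27.2 - 13.4
PI = 13.8


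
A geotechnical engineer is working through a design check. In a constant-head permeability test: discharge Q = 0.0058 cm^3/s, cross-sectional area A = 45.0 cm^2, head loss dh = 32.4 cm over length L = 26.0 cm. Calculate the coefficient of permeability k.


Compute hydraulic gradient:
i = dh / L = 32.4 / 26.0 = 1.24615
Then apply Darcy's law:
k = Q / (A * i)
k = 0.0058 / (45.0 * 1.24615)
k = 0.0058 / 56.0769
k = 0.000103 cm/s


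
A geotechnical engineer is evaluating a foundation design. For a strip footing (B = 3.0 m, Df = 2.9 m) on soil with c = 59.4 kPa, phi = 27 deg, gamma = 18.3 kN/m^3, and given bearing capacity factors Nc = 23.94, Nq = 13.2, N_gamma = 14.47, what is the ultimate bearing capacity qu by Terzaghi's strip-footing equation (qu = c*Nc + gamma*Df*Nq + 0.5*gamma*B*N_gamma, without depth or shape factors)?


Result: 2519.76 kPa

Derivation:
Compute qu = c*Nc + gamma*Df*Nq + 0.5*gamma*B*N_gamma
Term 1: 59.4 * 23.94 = 1422.036
Term 2: 18.3 * 2.9 * 13.2 = 700.524
Term 3: 0.5 * 18.3 * 3.0 * 14.47 = 397.2015
qu = 1422.036 + 700.524 + 397.2015
qu = 2519.76 kPa


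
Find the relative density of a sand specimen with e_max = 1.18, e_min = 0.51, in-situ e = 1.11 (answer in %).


Result: 10.45 %

Derivation:
Using Dr = (e_max - e) / (e_max - e_min) * 100
e_max - e = 1.18 - 1.11 = 0.07
e_max - e_min = 1.18 - 0.51 = 0.67
Dr = 0.07 / 0.67 * 100
Dr = 10.45 %


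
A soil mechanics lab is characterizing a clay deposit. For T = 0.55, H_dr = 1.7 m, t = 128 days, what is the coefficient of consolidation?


Using cv = T * H_dr^2 / t
H_dr^2 = 1.7^2 = 2.89
cv = 0.55 * 2.89 / 128
cv = 0.01242 m^2/day


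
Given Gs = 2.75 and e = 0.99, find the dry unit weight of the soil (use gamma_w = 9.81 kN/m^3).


Result: 13.557 kN/m^3

Derivation:
Using gamma_d = Gs * gamma_w / (1 + e)
gamma_d = 2.75 * 9.81 / (1 + 0.99)
gamma_d = 2.75 * 9.81 / 1.99
gamma_d = 13.557 kN/m^3


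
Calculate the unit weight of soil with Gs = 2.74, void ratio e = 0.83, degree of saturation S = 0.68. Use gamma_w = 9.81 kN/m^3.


Result: 17.714 kN/m^3

Derivation:
Using gamma = gamma_w * (Gs + S*e) / (1 + e)
Numerator: Gs + S*e = 2.74 + 0.68*0.83 = 3.3044
Denominator: 1 + e = 1 + 0.83 = 1.83
gamma = 9.81 * 3.3044 / 1.83
gamma = 17.714 kN/m^3


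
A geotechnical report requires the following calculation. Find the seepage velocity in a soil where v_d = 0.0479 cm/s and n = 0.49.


Using v_s = v_d / n
v_s = 0.0479 / 0.49
v_s = 0.09776 cm/s


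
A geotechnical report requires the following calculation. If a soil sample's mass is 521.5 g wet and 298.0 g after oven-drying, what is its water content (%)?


Using w = (m_wet - m_dry) / m_dry * 100
m_wet - m_dry = 521.5 - 298.0 = 223.5 g
w = 223.5 / 298.0 * 100
w = 75.0 %


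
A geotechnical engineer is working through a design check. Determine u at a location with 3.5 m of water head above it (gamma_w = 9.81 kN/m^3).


Using u = gamma_w * h_w
u = 9.81 * 3.5
u = 34.34 kPa


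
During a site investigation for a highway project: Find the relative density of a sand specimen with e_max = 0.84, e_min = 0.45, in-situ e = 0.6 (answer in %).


Using Dr = (e_max - e) / (e_max - e_min) * 100
e_max - e = 0.84 - 0.6 = 0.24
e_max - e_min = 0.84 - 0.45 = 0.39
Dr = 0.24 / 0.39 * 100
Dr = 61.54 %


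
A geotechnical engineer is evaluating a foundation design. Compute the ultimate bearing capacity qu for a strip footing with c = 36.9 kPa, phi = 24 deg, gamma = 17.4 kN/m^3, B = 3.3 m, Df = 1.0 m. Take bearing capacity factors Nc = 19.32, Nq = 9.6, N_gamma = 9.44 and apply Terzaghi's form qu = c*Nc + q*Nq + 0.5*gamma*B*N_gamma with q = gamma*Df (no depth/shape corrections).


Compute qu = c*Nc + gamma*Df*Nq + 0.5*gamma*B*N_gamma
Term 1: 36.9 * 19.32 = 712.908
Term 2: 17.4 * 1.0 * 9.6 = 167.04
Term 3: 0.5 * 17.4 * 3.3 * 9.44 = 271.0224
qu = 712.908 + 167.04 + 271.0224
qu = 1150.97 kPa


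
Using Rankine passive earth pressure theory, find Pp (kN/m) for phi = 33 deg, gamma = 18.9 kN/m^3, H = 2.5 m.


Compute passive earth pressure coefficient:
Kp = tan^2(45 + phi/2) = tan^2(61.5) = 3.39212
Compute passive force:
Pp = 0.5 * Kp * gamma * H^2
Pp = 0.5 * 3.39212 * 18.9 * 2.5^2
Pp = 200.35 kN/m


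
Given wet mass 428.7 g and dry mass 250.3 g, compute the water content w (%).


Result: 71.27 %

Derivation:
Using w = (m_wet - m_dry) / m_dry * 100
m_wet - m_dry = 428.7 - 250.3 = 178.4 g
w = 178.4 / 250.3 * 100
w = 71.27 %


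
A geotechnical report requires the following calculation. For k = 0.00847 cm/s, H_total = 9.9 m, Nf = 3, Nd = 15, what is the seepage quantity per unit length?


Convert k to m/s for unit consistency with H:
k = 0.00847 cm/s = 0.00847 / 100 m/s = 8.47e-05 m/s
Using q = k * H * Nf / Nd
Nf / Nd = 3 / 15 = 0.2
q = 8.47e-05 * 9.9 * 0.2
q = 0.0001677 m^3/s per m


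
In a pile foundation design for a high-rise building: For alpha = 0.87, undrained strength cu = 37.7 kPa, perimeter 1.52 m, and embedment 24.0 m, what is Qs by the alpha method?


Result: 1196.51 kN

Derivation:
Using Qs = alpha * cu * perimeter * L
Qs = 0.87 * 37.7 * 1.52 * 24.0
Qs = 1196.51 kN


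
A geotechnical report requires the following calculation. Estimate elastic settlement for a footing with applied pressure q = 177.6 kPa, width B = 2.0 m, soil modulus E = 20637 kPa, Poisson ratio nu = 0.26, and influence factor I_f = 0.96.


Result: 15.406 mm

Derivation:
Using Se = q * B * (1 - nu^2) * I_f / E
1 - nu^2 = 1 - 0.26^2 = 0.9324
Se = 177.6 * 2.0 * 0.9324 * 0.96 / 20637
Se = 0.015406 m
Convert to mm: Se = 0.015406 * 1000 = 15.406 mm


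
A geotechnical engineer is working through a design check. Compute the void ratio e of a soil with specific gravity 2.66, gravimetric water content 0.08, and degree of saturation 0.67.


Using the relation e = Gs * w / S
e = 2.66 * 0.08 / 0.67
e = 0.3176


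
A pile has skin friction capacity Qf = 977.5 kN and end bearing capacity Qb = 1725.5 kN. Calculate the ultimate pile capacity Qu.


Result: 2703.0 kN

Derivation:
Using Qu = Qf + Qb
Qu = 977.5 + 1725.5
Qu = 2703.0 kN


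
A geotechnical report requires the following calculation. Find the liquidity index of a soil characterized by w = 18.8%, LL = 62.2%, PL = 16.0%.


First compute the plasticity index:
PI = LL - PL = 62.2 - 16.0 = 46.2
Then compute the liquidity index:
LI = (w - PL) / PI
LI = (18.8 - 16.0) / 46.2
LI = 0.061


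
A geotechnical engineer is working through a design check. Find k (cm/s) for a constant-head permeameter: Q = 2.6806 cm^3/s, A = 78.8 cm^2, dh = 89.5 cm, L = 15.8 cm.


Result: 0.006005 cm/s

Derivation:
Compute hydraulic gradient:
i = dh / L = 89.5 / 15.8 = 5.66456
Then apply Darcy's law:
k = Q / (A * i)
k = 2.6806 / (78.8 * 5.66456)
k = 2.6806 / 446.367
k = 0.006005 cm/s


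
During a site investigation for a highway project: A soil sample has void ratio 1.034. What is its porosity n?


Using the relation n = e / (1 + e)
n = 1.034 / (1 + 1.034)
n = 1.034 / 2.034
n = 0.5084


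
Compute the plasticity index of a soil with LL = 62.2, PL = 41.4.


Using PI = LL - PL
PI = 62.2 - 41.4
PI = 20.8


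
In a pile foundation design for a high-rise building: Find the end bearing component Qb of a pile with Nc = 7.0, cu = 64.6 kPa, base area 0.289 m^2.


Using Qb = Nc * cu * Ab
Qb = 7.0 * 64.6 * 0.289
Qb = 130.69 kN


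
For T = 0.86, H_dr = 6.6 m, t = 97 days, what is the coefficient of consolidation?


Using cv = T * H_dr^2 / t
H_dr^2 = 6.6^2 = 43.56
cv = 0.86 * 43.56 / 97
cv = 0.3862 m^2/day


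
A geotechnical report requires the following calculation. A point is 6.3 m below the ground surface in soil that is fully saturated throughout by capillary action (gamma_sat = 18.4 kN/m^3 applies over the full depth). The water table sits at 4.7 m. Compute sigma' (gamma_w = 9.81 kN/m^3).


Total stress = gamma_sat * depth
sigma = 18.4 * 6.3 = 115.92 kPa
Pore water pressure u = gamma_w * (depth - d_wt)
u = 9.81 * (6.3 - 4.7) = 15.696 kPa
Effective stress = sigma - u
sigma' = 115.92 - 15.696 = 100.22 kPa


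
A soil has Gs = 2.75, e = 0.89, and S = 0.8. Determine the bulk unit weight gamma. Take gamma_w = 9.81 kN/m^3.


Result: 17.969 kN/m^3

Derivation:
Using gamma = gamma_w * (Gs + S*e) / (1 + e)
Numerator: Gs + S*e = 2.75 + 0.8*0.89 = 3.462
Denominator: 1 + e = 1 + 0.89 = 1.89
gamma = 9.81 * 3.462 / 1.89
gamma = 17.969 kN/m^3


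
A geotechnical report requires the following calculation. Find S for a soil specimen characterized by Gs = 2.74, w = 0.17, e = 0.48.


Result: 0.9704

Derivation:
Using S = Gs * w / e
S = 2.74 * 0.17 / 0.48
S = 0.9704


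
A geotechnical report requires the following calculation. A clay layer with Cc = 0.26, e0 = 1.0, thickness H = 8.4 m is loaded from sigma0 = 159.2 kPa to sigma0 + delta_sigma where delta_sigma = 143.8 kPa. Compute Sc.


Using Sc = Cc * H / (1 + e0) * log10((sigma0 + delta_sigma) / sigma0)
Stress ratio = (159.2 + 143.8) / 159.2 = 1.90327
log10(1.90327) = 0.2795
Cc * H / (1 + e0) = 0.26 * 8.4 / (1 + 1.0) = 1.092
Sc = 1.092 * 0.2795
Sc = 0.3052 m


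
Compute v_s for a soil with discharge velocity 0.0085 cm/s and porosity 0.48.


Using v_s = v_d / n
v_s = 0.0085 / 0.48
v_s = 0.01771 cm/s


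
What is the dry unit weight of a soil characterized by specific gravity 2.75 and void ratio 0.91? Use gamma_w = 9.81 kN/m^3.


Result: 14.124 kN/m^3

Derivation:
Using gamma_d = Gs * gamma_w / (1 + e)
gamma_d = 2.75 * 9.81 / (1 + 0.91)
gamma_d = 2.75 * 9.81 / 1.91
gamma_d = 14.124 kN/m^3


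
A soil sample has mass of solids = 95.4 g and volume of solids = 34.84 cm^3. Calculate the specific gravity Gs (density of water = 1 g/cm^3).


Using Gs = m_s / (V_s * rho_w)
Since rho_w = 1 g/cm^3:
Gs = 95.4 / 34.84
Gs = 2.738


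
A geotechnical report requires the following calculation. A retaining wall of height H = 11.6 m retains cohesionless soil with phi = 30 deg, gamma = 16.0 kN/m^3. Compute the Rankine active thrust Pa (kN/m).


Compute active earth pressure coefficient:
Ka = tan^2(45 - phi/2) = tan^2(30.0) = 0.333333
Compute active force:
Pa = 0.5 * Ka * gamma * H^2
Pa = 0.5 * 0.333333 * 16.0 * 11.6^2
Pa = 358.83 kN/m


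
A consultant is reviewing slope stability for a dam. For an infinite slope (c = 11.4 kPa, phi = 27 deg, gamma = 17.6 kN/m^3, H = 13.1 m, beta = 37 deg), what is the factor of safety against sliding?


Result: 0.779

Derivation:
Using Fs = c / (gamma*H*sin(beta)*cos(beta)) + tan(phi)/tan(beta)
Cohesion contribution = 11.4 / (17.6*13.1*sin(37)*cos(37))
Cohesion contribution = 0.102875
Friction contribution = tan(27)/tan(37) = 0.676163
Fs = 0.102875 + 0.676163
Fs = 0.779


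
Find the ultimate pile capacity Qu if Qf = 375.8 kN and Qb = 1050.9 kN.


Using Qu = Qf + Qb
Qu = 375.8 + 1050.9
Qu = 1426.7 kN


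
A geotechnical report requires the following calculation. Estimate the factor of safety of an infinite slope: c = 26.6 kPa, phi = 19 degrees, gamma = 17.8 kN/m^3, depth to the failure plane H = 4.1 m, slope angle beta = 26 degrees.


Result: 1.631

Derivation:
Using Fs = c / (gamma*H*sin(beta)*cos(beta)) + tan(phi)/tan(beta)
Cohesion contribution = 26.6 / (17.8*4.1*sin(26)*cos(26))
Cohesion contribution = 0.925072
Friction contribution = tan(19)/tan(26) = 0.705976
Fs = 0.925072 + 0.705976
Fs = 1.631


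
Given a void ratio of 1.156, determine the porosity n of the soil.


Using the relation n = e / (1 + e)
n = 1.156 / (1 + 1.156)
n = 1.156 / 2.156
n = 0.5362


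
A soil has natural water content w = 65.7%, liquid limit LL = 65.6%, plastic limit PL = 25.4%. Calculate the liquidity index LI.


Result: 1.002

Derivation:
First compute the plasticity index:
PI = LL - PL = 65.6 - 25.4 = 40.2
Then compute the liquidity index:
LI = (w - PL) / PI
LI = (65.7 - 25.4) / 40.2
LI = 1.002


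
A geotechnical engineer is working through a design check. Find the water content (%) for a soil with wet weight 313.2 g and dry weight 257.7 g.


Using w = (m_wet - m_dry) / m_dry * 100
m_wet - m_dry = 313.2 - 257.7 = 55.5 g
w = 55.5 / 257.7 * 100
w = 21.54 %


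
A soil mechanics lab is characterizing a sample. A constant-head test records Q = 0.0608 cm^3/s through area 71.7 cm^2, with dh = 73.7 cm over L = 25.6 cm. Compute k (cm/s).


Compute hydraulic gradient:
i = dh / L = 73.7 / 25.6 = 2.87891
Then apply Darcy's law:
k = Q / (A * i)
k = 0.0608 / (71.7 * 2.87891)
k = 0.0608 / 206.418
k = 0.000295 cm/s


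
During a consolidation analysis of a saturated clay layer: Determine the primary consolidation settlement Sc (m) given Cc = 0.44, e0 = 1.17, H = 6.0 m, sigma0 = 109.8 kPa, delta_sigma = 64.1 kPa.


Using Sc = Cc * H / (1 + e0) * log10((sigma0 + delta_sigma) / sigma0)
Stress ratio = (109.8 + 64.1) / 109.8 = 1.58379
log10(1.58379) = 0.199697
Cc * H / (1 + e0) = 0.44 * 6.0 / (1 + 1.17) = 1.21659
Sc = 1.21659 * 0.199697
Sc = 0.2429 m


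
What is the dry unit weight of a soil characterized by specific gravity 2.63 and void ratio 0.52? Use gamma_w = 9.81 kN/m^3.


Result: 16.974 kN/m^3

Derivation:
Using gamma_d = Gs * gamma_w / (1 + e)
gamma_d = 2.63 * 9.81 / (1 + 0.52)
gamma_d = 2.63 * 9.81 / 1.52
gamma_d = 16.974 kN/m^3


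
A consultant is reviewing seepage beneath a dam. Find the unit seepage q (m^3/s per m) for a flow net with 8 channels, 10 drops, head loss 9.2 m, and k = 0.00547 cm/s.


Result: 0.0004026 m^3/s per m

Derivation:
Convert k to m/s for unit consistency with H:
k = 0.00547 cm/s = 0.00547 / 100 m/s = 5.47e-05 m/s
Using q = k * H * Nf / Nd
Nf / Nd = 8 / 10 = 0.8
q = 5.47e-05 * 9.2 * 0.8
q = 0.0004026 m^3/s per m


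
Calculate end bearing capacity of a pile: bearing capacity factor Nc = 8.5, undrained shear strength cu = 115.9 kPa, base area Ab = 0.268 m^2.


Using Qb = Nc * cu * Ab
Qb = 8.5 * 115.9 * 0.268
Qb = 264.02 kN


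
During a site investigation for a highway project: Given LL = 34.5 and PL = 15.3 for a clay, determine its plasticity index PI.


Result: 19.2

Derivation:
Using PI = LL - PL
PI = 34.5 - 15.3
PI = 19.2


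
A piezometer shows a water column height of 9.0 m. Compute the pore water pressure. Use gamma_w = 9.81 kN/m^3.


Result: 88.29 kPa

Derivation:
Using u = gamma_w * h_w
u = 9.81 * 9.0
u = 88.29 kPa


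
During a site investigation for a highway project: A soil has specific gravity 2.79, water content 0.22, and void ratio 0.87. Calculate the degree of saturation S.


Using S = Gs * w / e
S = 2.79 * 0.22 / 0.87
S = 0.7055


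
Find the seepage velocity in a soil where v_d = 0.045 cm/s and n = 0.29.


Using v_s = v_d / n
v_s = 0.045 / 0.29
v_s = 0.15517 cm/s


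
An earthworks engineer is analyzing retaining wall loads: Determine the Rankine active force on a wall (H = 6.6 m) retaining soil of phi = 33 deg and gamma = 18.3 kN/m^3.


Compute active earth pressure coefficient:
Ka = tan^2(45 - phi/2) = tan^2(28.5) = 0.294801
Compute active force:
Pa = 0.5 * Ka * gamma * H^2
Pa = 0.5 * 0.294801 * 18.3 * 6.6^2
Pa = 117.5 kN/m


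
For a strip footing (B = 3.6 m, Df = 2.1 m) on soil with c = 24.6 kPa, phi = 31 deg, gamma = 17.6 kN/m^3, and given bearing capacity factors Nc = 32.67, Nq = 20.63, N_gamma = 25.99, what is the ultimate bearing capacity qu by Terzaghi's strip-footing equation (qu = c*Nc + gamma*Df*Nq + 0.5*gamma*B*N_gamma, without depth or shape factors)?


Result: 2389.53 kPa

Derivation:
Compute qu = c*Nc + gamma*Df*Nq + 0.5*gamma*B*N_gamma
Term 1: 24.6 * 32.67 = 803.682
Term 2: 17.6 * 2.1 * 20.63 = 762.4848
Term 3: 0.5 * 17.6 * 3.6 * 25.99 = 823.3632
qu = 803.682 + 762.4848 + 823.3632
qu = 2389.53 kPa


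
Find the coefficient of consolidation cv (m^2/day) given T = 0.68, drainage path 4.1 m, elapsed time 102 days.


Using cv = T * H_dr^2 / t
H_dr^2 = 4.1^2 = 16.81
cv = 0.68 * 16.81 / 102
cv = 0.11207 m^2/day


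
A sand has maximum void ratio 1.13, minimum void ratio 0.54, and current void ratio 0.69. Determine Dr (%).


Using Dr = (e_max - e) / (e_max - e_min) * 100
e_max - e = 1.13 - 0.69 = 0.44
e_max - e_min = 1.13 - 0.54 = 0.59
Dr = 0.44 / 0.59 * 100
Dr = 74.58 %


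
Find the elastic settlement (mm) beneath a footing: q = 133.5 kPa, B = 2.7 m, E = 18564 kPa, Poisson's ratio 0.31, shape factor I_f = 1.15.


Using Se = q * B * (1 - nu^2) * I_f / E
1 - nu^2 = 1 - 0.31^2 = 0.9039
Se = 133.5 * 2.7 * 0.9039 * 1.15 / 18564
Se = 0.020183 m
Convert to mm: Se = 0.020183 * 1000 = 20.183 mm


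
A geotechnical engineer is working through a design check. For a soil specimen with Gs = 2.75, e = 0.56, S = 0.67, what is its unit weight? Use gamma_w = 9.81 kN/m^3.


Using gamma = gamma_w * (Gs + S*e) / (1 + e)
Numerator: Gs + S*e = 2.75 + 0.67*0.56 = 3.1252
Denominator: 1 + e = 1 + 0.56 = 1.56
gamma = 9.81 * 3.1252 / 1.56
gamma = 19.653 kN/m^3


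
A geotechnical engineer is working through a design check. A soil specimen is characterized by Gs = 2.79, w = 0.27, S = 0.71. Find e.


Using the relation e = Gs * w / S
e = 2.79 * 0.27 / 0.71
e = 1.061


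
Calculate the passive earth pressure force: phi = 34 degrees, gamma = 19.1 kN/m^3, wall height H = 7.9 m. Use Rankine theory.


Result: 2108.19 kN/m

Derivation:
Compute passive earth pressure coefficient:
Kp = tan^2(45 + phi/2) = tan^2(62.0) = 3.537132
Compute passive force:
Pp = 0.5 * Kp * gamma * H^2
Pp = 0.5 * 3.537132 * 19.1 * 7.9^2
Pp = 2108.19 kN/m


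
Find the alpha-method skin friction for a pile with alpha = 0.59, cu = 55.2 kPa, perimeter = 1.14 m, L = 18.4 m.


Using Qs = alpha * cu * perimeter * L
Qs = 0.59 * 55.2 * 1.14 * 18.4
Qs = 683.15 kN


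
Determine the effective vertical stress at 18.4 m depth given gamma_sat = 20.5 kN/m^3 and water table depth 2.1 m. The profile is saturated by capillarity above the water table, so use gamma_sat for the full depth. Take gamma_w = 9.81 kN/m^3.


Total stress = gamma_sat * depth
sigma = 20.5 * 18.4 = 377.2 kPa
Pore water pressure u = gamma_w * (depth - d_wt)
u = 9.81 * (18.4 - 2.1) = 159.903 kPa
Effective stress = sigma - u
sigma' = 377.2 - 159.903 = 217.3 kPa


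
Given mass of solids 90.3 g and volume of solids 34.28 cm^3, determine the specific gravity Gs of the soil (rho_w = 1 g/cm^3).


Using Gs = m_s / (V_s * rho_w)
Since rho_w = 1 g/cm^3:
Gs = 90.3 / 34.28
Gs = 2.634


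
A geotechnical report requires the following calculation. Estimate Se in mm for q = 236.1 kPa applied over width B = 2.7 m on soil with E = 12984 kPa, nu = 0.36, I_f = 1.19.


Using Se = q * B * (1 - nu^2) * I_f / E
1 - nu^2 = 1 - 0.36^2 = 0.8704
Se = 236.1 * 2.7 * 0.8704 * 1.19 / 12984
Se = 0.050853 m
Convert to mm: Se = 0.050853 * 1000 = 50.853 mm


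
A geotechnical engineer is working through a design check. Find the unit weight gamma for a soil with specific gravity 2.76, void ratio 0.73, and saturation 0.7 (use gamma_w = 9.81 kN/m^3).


Using gamma = gamma_w * (Gs + S*e) / (1 + e)
Numerator: Gs + S*e = 2.76 + 0.7*0.73 = 3.271
Denominator: 1 + e = 1 + 0.73 = 1.73
gamma = 9.81 * 3.271 / 1.73
gamma = 18.548 kN/m^3


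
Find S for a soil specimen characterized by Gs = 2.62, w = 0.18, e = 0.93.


Result: 0.5071

Derivation:
Using S = Gs * w / e
S = 2.62 * 0.18 / 0.93
S = 0.5071


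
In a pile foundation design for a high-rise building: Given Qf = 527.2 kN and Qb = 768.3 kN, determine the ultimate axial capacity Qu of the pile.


Using Qu = Qf + Qb
Qu = 527.2 + 768.3
Qu = 1295.5 kN


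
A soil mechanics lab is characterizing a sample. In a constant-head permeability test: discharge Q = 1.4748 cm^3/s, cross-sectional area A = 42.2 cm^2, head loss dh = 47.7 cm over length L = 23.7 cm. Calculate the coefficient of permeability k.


Result: 0.017364 cm/s

Derivation:
Compute hydraulic gradient:
i = dh / L = 47.7 / 23.7 = 2.01266
Then apply Darcy's law:
k = Q / (A * i)
k = 1.4748 / (42.2 * 2.01266)
k = 1.4748 / 84.9342
k = 0.017364 cm/s


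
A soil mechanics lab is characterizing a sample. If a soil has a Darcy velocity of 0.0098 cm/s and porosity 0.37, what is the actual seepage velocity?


Using v_s = v_d / n
v_s = 0.0098 / 0.37
v_s = 0.02649 cm/s


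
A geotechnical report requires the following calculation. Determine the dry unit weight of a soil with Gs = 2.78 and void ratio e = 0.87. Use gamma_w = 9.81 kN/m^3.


Using gamma_d = Gs * gamma_w / (1 + e)
gamma_d = 2.78 * 9.81 / (1 + 0.87)
gamma_d = 2.78 * 9.81 / 1.87
gamma_d = 14.584 kN/m^3


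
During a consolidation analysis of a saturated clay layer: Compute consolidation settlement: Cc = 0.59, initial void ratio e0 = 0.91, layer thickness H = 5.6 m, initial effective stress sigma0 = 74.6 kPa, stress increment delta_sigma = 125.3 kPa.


Result: 0.7405 m

Derivation:
Using Sc = Cc * H / (1 + e0) * log10((sigma0 + delta_sigma) / sigma0)
Stress ratio = (74.6 + 125.3) / 74.6 = 2.67962
log10(2.67962) = 0.428074
Cc * H / (1 + e0) = 0.59 * 5.6 / (1 + 0.91) = 1.72984
Sc = 1.72984 * 0.428074
Sc = 0.7405 m


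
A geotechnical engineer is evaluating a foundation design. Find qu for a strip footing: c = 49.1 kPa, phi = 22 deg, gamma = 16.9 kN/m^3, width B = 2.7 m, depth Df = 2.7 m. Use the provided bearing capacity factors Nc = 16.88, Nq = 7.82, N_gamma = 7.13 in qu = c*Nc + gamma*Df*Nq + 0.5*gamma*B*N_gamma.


Result: 1348.31 kPa

Derivation:
Compute qu = c*Nc + gamma*Df*Nq + 0.5*gamma*B*N_gamma
Term 1: 49.1 * 16.88 = 828.808
Term 2: 16.9 * 2.7 * 7.82 = 356.8266
Term 3: 0.5 * 16.9 * 2.7 * 7.13 = 162.67095
qu = 828.808 + 356.8266 + 162.67095
qu = 1348.31 kPa


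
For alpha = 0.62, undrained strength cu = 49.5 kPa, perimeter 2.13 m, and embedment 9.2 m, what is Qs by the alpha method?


Using Qs = alpha * cu * perimeter * L
Qs = 0.62 * 49.5 * 2.13 * 9.2
Qs = 601.4 kN


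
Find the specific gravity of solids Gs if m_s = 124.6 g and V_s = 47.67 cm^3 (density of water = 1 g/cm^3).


Result: 2.614

Derivation:
Using Gs = m_s / (V_s * rho_w)
Since rho_w = 1 g/cm^3:
Gs = 124.6 / 47.67
Gs = 2.614


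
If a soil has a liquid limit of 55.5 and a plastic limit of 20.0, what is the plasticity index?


Using PI = LL - PL
PI = 55.5 - 20.0
PI = 35.5


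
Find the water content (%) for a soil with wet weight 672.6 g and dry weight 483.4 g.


Using w = (m_wet - m_dry) / m_dry * 100
m_wet - m_dry = 672.6 - 483.4 = 189.2 g
w = 189.2 / 483.4 * 100
w = 39.14 %


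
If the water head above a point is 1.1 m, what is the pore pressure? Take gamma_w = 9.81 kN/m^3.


Using u = gamma_w * h_w
u = 9.81 * 1.1
u = 10.79 kPa


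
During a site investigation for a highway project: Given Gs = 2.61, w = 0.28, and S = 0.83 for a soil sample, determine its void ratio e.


Result: 0.8805

Derivation:
Using the relation e = Gs * w / S
e = 2.61 * 0.28 / 0.83
e = 0.8805


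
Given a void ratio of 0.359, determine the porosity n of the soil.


Result: 0.2642

Derivation:
Using the relation n = e / (1 + e)
n = 0.359 / (1 + 0.359)
n = 0.359 / 1.359
n = 0.2642


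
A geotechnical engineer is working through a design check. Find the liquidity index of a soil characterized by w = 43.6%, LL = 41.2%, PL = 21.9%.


First compute the plasticity index:
PI = LL - PL = 41.2 - 21.9 = 19.3
Then compute the liquidity index:
LI = (w - PL) / PI
LI = (43.6 - 21.9) / 19.3
LI = 1.124


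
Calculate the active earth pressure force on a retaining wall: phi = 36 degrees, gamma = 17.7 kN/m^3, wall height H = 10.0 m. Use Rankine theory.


Compute active earth pressure coefficient:
Ka = tan^2(45 - phi/2) = tan^2(27.0) = 0.259616
Compute active force:
Pa = 0.5 * Ka * gamma * H^2
Pa = 0.5 * 0.259616 * 17.7 * 10.0^2
Pa = 229.76 kN/m


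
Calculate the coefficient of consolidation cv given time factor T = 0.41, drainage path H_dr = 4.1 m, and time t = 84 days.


Using cv = T * H_dr^2 / t
H_dr^2 = 4.1^2 = 16.81
cv = 0.41 * 16.81 / 84
cv = 0.08205 m^2/day


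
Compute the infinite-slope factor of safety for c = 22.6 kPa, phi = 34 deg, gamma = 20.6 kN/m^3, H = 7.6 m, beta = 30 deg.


Using Fs = c / (gamma*H*sin(beta)*cos(beta)) + tan(phi)/tan(beta)
Cohesion contribution = 22.6 / (20.6*7.6*sin(30)*cos(30))
Cohesion contribution = 0.33337
Friction contribution = tan(34)/tan(30) = 1.16828
Fs = 0.33337 + 1.16828
Fs = 1.502


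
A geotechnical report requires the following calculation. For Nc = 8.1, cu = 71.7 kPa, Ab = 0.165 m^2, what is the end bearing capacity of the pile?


Result: 95.83 kN

Derivation:
Using Qb = Nc * cu * Ab
Qb = 8.1 * 71.7 * 0.165
Qb = 95.83 kN


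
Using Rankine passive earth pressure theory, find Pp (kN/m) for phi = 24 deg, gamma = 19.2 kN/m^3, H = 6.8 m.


Compute passive earth pressure coefficient:
Kp = tan^2(45 + phi/2) = tan^2(57.0) = 2.371184
Compute passive force:
Pp = 0.5 * Kp * gamma * H^2
Pp = 0.5 * 2.371184 * 19.2 * 6.8^2
Pp = 1052.58 kN/m


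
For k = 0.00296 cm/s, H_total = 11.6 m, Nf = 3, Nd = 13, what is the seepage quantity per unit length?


Result: 7.924e-05 m^3/s per m

Derivation:
Convert k to m/s for unit consistency with H:
k = 0.00296 cm/s = 0.00296 / 100 m/s = 2.96e-05 m/s
Using q = k * H * Nf / Nd
Nf / Nd = 3 / 13 = 0.2308
q = 2.96e-05 * 11.6 * 0.2308
q = 7.924e-05 m^3/s per m


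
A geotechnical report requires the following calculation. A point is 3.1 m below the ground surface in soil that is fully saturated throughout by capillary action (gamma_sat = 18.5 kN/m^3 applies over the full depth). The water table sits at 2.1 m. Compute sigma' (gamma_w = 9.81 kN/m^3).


Result: 47.54 kPa

Derivation:
Total stress = gamma_sat * depth
sigma = 18.5 * 3.1 = 57.35 kPa
Pore water pressure u = gamma_w * (depth - d_wt)
u = 9.81 * (3.1 - 2.1) = 9.81 kPa
Effective stress = sigma - u
sigma' = 57.35 - 9.81 = 47.54 kPa


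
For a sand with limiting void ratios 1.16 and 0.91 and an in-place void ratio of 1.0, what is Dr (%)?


Using Dr = (e_max - e) / (e_max - e_min) * 100
e_max - e = 1.16 - 1.0 = 0.16
e_max - e_min = 1.16 - 0.91 = 0.25
Dr = 0.16 / 0.25 * 100
Dr = 64.0 %


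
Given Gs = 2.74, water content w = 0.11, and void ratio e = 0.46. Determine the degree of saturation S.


Using S = Gs * w / e
S = 2.74 * 0.11 / 0.46
S = 0.6552


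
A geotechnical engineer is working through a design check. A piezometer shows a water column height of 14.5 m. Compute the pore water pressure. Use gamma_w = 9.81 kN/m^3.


Using u = gamma_w * h_w
u = 9.81 * 14.5
u = 142.25 kPa


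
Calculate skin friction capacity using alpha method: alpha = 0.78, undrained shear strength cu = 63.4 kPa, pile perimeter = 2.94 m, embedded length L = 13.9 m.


Using Qs = alpha * cu * perimeter * L
Qs = 0.78 * 63.4 * 2.94 * 13.9
Qs = 2020.91 kN


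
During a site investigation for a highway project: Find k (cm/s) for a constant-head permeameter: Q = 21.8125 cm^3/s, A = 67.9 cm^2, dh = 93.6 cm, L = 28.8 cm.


Result: 0.098844 cm/s

Derivation:
Compute hydraulic gradient:
i = dh / L = 93.6 / 28.8 = 3.25
Then apply Darcy's law:
k = Q / (A * i)
k = 21.8125 / (67.9 * 3.25)
k = 21.8125 / 220.675
k = 0.098844 cm/s


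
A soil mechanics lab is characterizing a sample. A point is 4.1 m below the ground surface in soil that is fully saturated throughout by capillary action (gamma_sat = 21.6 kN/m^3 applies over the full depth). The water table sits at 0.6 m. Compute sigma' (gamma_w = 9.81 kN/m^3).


Total stress = gamma_sat * depth
sigma = 21.6 * 4.1 = 88.56 kPa
Pore water pressure u = gamma_w * (depth - d_wt)
u = 9.81 * (4.1 - 0.6) = 34.335 kPa
Effective stress = sigma - u
sigma' = 88.56 - 34.335 = 54.23 kPa


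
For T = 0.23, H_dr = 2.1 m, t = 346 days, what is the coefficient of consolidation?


Using cv = T * H_dr^2 / t
H_dr^2 = 2.1^2 = 4.41
cv = 0.23 * 4.41 / 346
cv = 0.00293 m^2/day


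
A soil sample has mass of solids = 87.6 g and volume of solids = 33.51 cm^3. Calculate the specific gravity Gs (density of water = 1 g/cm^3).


Using Gs = m_s / (V_s * rho_w)
Since rho_w = 1 g/cm^3:
Gs = 87.6 / 33.51
Gs = 2.614


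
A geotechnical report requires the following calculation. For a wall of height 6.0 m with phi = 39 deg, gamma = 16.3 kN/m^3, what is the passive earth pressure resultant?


Compute passive earth pressure coefficient:
Kp = tan^2(45 + phi/2) = tan^2(64.5) = 4.395495
Compute passive force:
Pp = 0.5 * Kp * gamma * H^2
Pp = 0.5 * 4.395495 * 16.3 * 6.0^2
Pp = 1289.64 kN/m


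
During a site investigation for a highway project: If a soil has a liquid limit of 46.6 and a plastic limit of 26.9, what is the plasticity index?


Result: 19.7

Derivation:
Using PI = LL - PL
PI = 46.6 - 26.9
PI = 19.7


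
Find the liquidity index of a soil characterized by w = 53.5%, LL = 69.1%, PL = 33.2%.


Result: 0.565

Derivation:
First compute the plasticity index:
PI = LL - PL = 69.1 - 33.2 = 35.9
Then compute the liquidity index:
LI = (w - PL) / PI
LI = (53.5 - 33.2) / 35.9
LI = 0.565


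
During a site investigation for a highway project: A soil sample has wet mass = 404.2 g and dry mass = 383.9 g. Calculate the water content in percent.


Using w = (m_wet - m_dry) / m_dry * 100
m_wet - m_dry = 404.2 - 383.9 = 20.3 g
w = 20.3 / 383.9 * 100
w = 5.29 %


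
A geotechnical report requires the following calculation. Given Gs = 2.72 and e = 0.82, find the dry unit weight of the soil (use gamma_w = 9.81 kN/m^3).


Using gamma_d = Gs * gamma_w / (1 + e)
gamma_d = 2.72 * 9.81 / (1 + 0.82)
gamma_d = 2.72 * 9.81 / 1.82
gamma_d = 14.661 kN/m^3


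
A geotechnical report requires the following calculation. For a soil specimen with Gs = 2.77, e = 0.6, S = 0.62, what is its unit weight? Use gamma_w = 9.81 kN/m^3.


Using gamma = gamma_w * (Gs + S*e) / (1 + e)
Numerator: Gs + S*e = 2.77 + 0.62*0.6 = 3.142
Denominator: 1 + e = 1 + 0.6 = 1.6
gamma = 9.81 * 3.142 / 1.6
gamma = 19.264 kN/m^3


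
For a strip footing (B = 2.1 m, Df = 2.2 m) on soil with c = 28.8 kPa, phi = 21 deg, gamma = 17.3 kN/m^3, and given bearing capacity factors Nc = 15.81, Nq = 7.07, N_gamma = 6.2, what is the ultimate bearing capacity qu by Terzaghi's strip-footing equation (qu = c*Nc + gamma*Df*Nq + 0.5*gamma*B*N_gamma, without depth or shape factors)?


Result: 837.04 kPa

Derivation:
Compute qu = c*Nc + gamma*Df*Nq + 0.5*gamma*B*N_gamma
Term 1: 28.8 * 15.81 = 455.328
Term 2: 17.3 * 2.2 * 7.07 = 269.0842
Term 3: 0.5 * 17.3 * 2.1 * 6.2 = 112.623
qu = 455.328 + 269.0842 + 112.623
qu = 837.04 kPa


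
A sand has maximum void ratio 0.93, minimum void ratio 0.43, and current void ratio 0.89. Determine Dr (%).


Result: 8.0 %

Derivation:
Using Dr = (e_max - e) / (e_max - e_min) * 100
e_max - e = 0.93 - 0.89 = 0.04
e_max - e_min = 0.93 - 0.43 = 0.5
Dr = 0.04 / 0.5 * 100
Dr = 8.0 %


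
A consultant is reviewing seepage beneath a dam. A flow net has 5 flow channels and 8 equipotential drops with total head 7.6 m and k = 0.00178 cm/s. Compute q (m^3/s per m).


Convert k to m/s for unit consistency with H:
k = 0.00178 cm/s = 0.00178 / 100 m/s = 1.78e-05 m/s
Using q = k * H * Nf / Nd
Nf / Nd = 5 / 8 = 0.625
q = 1.78e-05 * 7.6 * 0.625
q = 8.455e-05 m^3/s per m


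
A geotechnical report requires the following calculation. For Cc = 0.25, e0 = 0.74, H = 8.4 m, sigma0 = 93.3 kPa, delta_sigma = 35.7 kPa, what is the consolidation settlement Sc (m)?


Result: 0.1698 m

Derivation:
Using Sc = Cc * H / (1 + e0) * log10((sigma0 + delta_sigma) / sigma0)
Stress ratio = (93.3 + 35.7) / 93.3 = 1.38264
log10(1.38264) = 0.140708
Cc * H / (1 + e0) = 0.25 * 8.4 / (1 + 0.74) = 1.2069
Sc = 1.2069 * 0.140708
Sc = 0.1698 m


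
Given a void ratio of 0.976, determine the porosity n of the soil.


Using the relation n = e / (1 + e)
n = 0.976 / (1 + 0.976)
n = 0.976 / 1.976
n = 0.4939


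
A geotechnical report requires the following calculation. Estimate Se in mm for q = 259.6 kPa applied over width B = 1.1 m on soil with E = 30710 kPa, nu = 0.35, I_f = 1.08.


Using Se = q * B * (1 - nu^2) * I_f / E
1 - nu^2 = 1 - 0.35^2 = 0.8775
Se = 259.6 * 1.1 * 0.8775 * 1.08 / 30710
Se = 0.008812 m
Convert to mm: Se = 0.008812 * 1000 = 8.812 mm


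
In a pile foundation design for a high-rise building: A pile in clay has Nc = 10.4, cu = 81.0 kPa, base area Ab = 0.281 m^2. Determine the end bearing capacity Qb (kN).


Using Qb = Nc * cu * Ab
Qb = 10.4 * 81.0 * 0.281
Qb = 236.71 kN


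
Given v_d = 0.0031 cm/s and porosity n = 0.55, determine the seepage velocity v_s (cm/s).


Using v_s = v_d / n
v_s = 0.0031 / 0.55
v_s = 0.00564 cm/s


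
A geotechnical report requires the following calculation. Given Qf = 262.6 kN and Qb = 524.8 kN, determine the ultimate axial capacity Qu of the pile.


Using Qu = Qf + Qb
Qu = 262.6 + 524.8
Qu = 787.4 kN


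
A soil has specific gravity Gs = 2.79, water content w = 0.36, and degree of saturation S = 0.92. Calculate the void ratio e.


Result: 1.0917

Derivation:
Using the relation e = Gs * w / S
e = 2.79 * 0.36 / 0.92
e = 1.0917


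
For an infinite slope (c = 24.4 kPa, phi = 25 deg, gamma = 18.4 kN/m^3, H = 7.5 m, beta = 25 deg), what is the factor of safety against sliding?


Result: 1.462

Derivation:
Using Fs = c / (gamma*H*sin(beta)*cos(beta)) + tan(phi)/tan(beta)
Cohesion contribution = 24.4 / (18.4*7.5*sin(25)*cos(25))
Cohesion contribution = 0.461622
Friction contribution = tan(25)/tan(25) = 1
Fs = 0.461622 + 1
Fs = 1.462


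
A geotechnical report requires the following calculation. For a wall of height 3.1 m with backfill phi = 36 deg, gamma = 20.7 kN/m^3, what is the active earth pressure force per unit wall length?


Compute active earth pressure coefficient:
Ka = tan^2(45 - phi/2) = tan^2(27.0) = 0.259616
Compute active force:
Pa = 0.5 * Ka * gamma * H^2
Pa = 0.5 * 0.259616 * 20.7 * 3.1^2
Pa = 25.82 kN/m


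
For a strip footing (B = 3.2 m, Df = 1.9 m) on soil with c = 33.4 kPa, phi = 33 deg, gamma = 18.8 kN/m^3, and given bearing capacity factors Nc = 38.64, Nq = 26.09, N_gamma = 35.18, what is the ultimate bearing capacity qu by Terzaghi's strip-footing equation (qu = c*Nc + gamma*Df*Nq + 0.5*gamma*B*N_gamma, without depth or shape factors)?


Compute qu = c*Nc + gamma*Df*Nq + 0.5*gamma*B*N_gamma
Term 1: 33.4 * 38.64 = 1290.576
Term 2: 18.8 * 1.9 * 26.09 = 931.9348
Term 3: 0.5 * 18.8 * 3.2 * 35.18 = 1058.2144
qu = 1290.576 + 931.9348 + 1058.2144
qu = 3280.73 kPa


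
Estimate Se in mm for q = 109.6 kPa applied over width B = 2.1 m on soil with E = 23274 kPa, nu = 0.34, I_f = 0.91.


Using Se = q * B * (1 - nu^2) * I_f / E
1 - nu^2 = 1 - 0.34^2 = 0.8844
Se = 109.6 * 2.1 * 0.8844 * 0.91 / 23274
Se = 0.007959 m
Convert to mm: Se = 0.007959 * 1000 = 7.959 mm


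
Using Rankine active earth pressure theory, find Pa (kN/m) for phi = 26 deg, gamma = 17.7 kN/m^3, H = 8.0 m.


Compute active earth pressure coefficient:
Ka = tan^2(45 - phi/2) = tan^2(32.0) = 0.390462
Compute active force:
Pa = 0.5 * Ka * gamma * H^2
Pa = 0.5 * 0.390462 * 17.7 * 8.0^2
Pa = 221.16 kN/m


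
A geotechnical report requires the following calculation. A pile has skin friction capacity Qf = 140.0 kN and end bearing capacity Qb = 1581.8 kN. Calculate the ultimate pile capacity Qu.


Using Qu = Qf + Qb
Qu = 140.0 + 1581.8
Qu = 1721.8 kN


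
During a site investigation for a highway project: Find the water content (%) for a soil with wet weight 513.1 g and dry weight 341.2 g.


Using w = (m_wet - m_dry) / m_dry * 100
m_wet - m_dry = 513.1 - 341.2 = 171.9 g
w = 171.9 / 341.2 * 100
w = 50.38 %


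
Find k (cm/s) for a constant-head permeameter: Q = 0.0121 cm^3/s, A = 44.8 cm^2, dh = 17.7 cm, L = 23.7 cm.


Compute hydraulic gradient:
i = dh / L = 17.7 / 23.7 = 0.746835
Then apply Darcy's law:
k = Q / (A * i)
k = 0.0121 / (44.8 * 0.746835)
k = 0.0121 / 33.4582
k = 0.000362 cm/s


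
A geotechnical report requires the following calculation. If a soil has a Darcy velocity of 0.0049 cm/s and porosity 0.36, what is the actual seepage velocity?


Result: 0.01361 cm/s

Derivation:
Using v_s = v_d / n
v_s = 0.0049 / 0.36
v_s = 0.01361 cm/s


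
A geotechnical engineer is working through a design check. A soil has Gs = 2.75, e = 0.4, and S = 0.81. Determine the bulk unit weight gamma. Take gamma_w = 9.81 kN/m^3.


Using gamma = gamma_w * (Gs + S*e) / (1 + e)
Numerator: Gs + S*e = 2.75 + 0.81*0.4 = 3.074
Denominator: 1 + e = 1 + 0.4 = 1.4
gamma = 9.81 * 3.074 / 1.4
gamma = 21.54 kN/m^3
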